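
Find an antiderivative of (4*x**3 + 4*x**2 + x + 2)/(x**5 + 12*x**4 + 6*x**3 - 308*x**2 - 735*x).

-2*log(x)/735 + 607*log(x - 5)/5760 - 73*log(x + 3)/384 + 617*log(x + 7)/7056 - 1181/(336*x + 2352) + C

Factor the denominator: x*(x - 5)*(x + 3)*(x + 7)**2.
Partial-fraction decomposition: 617/(7056*(x + 7)) + 1181/(336*(x + 7)**2) - 73/(384*(x + 3)) + 607/(5760*(x - 5)) - 2/(735*x).
Integrate each term; A/(x−a) gives A·log|x−a|; A/(x−a)² gives −A/(x−a).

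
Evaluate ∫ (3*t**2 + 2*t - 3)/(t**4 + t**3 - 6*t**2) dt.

Factor the denominator: t**2*(t - 2)*(t + 3).
Partial-fraction decomposition: -2/(5*(t + 3)) + 13/(20*(t - 2)) - 1/(4*t) + 1/(2*t**2).
Integrate each term; A/(t−a) gives A·log|t−a|; A/(t−a)² gives −A/(t−a).

-log(t)/4 + 13*log(t - 2)/20 - 2*log(t + 3)/5 - 1/(2*t) + C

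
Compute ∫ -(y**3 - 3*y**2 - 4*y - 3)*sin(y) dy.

y**3*cos(y) - 3*y**2*sin(y) - 3*y**2*cos(y) + 6*y*sin(y) - 10*y*cos(y) + 10*sin(y) + 3*cos(y) + C

Use integration by parts with u = y**3 - 3*y**2 - 4*y - 3, dv = -sin(y) dy, so v = cos(y).
Apply parts 3 times (tabular method): alternate signs, differentiate u down to 0, integrate dv up.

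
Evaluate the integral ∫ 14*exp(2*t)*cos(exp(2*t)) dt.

Let u = exp(2*t), so du = (2*exp(2*t)) dt.
Rewriting, the integral becomes 7·∫ cos(u) du = 7·sin(u).
Substituting back, u = exp(2*t).

7*sin(exp(2*t)) + C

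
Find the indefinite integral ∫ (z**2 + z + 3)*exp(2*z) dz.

Use integration by parts with u = z**2 + z + 3, dv = exp(2*z) dz, so v = exp(2*z)/2.
Apply parts 2 times (tabular method): alternate signs, differentiate u down to 0, integrate dv up.

(z**2 + 3)*exp(2*z)/2 + C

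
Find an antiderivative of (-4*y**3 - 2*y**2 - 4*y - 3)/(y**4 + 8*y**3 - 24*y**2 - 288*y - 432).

Factor the denominator: (y - 6)*(y + 2)*(y + 6)**2.
Partial-fraction decomposition: -47/(16*(y + 6)) + 271/(16*(y + 6)**2) - 29/(128*(y + 2)) - 107/(128*(y - 6)).
Integrate each term; A/(y−a) gives A·log|y−a|; A/(y−a)² gives −A/(y−a).

-107*log(y - 6)/128 - 29*log(y + 2)/128 - 47*log(y + 6)/16 - 271/(16*y + 96) + C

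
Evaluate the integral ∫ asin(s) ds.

Use integration by parts with u = arcsin(s), dv = ds.
Then du = 1/sqrt(-s**2 + 1) ds.

s*asin(s) + sqrt(-s**2 + 1) + C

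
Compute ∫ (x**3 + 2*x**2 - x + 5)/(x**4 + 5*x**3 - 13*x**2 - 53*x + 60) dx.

Factor the denominator: (x - 3)*(x - 1)*(x + 4)*(x + 5).
Partial-fraction decomposition: 65/(48*(x + 5)) - 23/(35*(x + 4)) - 7/(60*(x - 1)) + 47/(112*(x - 3)).
Integrate each term: A/(x−a) contributes A·log|x−a|.

47*log(x - 3)/112 - 7*log(x - 1)/60 - 23*log(x + 4)/35 + 65*log(x + 5)/48 + C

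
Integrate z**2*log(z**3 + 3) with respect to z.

z**3*log(z**3 + 3)/3 - z**3/3 + log(z**3 + 3) + C

Let u = z**3 + 3, so du = (3*z**2) dz.
The integral becomes (1/3)·∫ log(u) du; integrate by parts with u′=log(u), dv′=du.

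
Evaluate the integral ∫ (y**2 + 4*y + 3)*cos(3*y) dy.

Use integration by parts with u = y**2 + 4*y + 3, dv = cos(3*y) dy, so v = sin(3*y)/3.
Apply parts 2 times (tabular method): alternate signs, differentiate u down to 0, integrate dv up.

y**2*sin(3*y)/3 + 4*y*sin(3*y)/3 + 2*y*cos(3*y)/9 + 25*sin(3*y)/27 + 4*cos(3*y)/9 + C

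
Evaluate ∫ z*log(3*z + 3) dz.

z**2*log(3*z + 3)/2 - z**2/4 + z/2 - log(z + 1)/2 + C

Use integration by parts with u = log(3*z + 3), dv = z dz.
Then du = 3/(3*z + 3) dz and v = z**2/2.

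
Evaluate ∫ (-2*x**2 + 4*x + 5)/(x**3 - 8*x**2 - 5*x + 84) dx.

Factor the denominator: (x - 7)*(x - 4)*(x + 3).
Partial-fraction decomposition: -5/(14*(x + 3)) + 11/(21*(x - 4)) - 13/(6*(x - 7)).
Integrate each term: A/(x−a) contributes A·log|x−a|.

-13*log(x - 7)/6 + 11*log(x - 4)/21 - 5*log(x + 3)/14 + C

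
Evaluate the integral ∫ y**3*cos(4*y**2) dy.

Let u = y², du = 2y dy; rewrite as (1/2)∫ u^1·cos(4u) du.
Now integrate by parts 1 time.

y**2*sin(4*y**2)/8 + cos(4*y**2)/32 + C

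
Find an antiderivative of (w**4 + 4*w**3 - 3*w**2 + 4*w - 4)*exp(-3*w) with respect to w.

(-27*w**4 - 144*w**3 - 63*w**2 - 150*w + 58)*exp(-3*w)/81 + C

Use integration by parts with u = w**4 + 4*w**3 - 3*w**2 + 4*w - 4, dv = exp(-3*w) dw, so v = -exp(-3*w)/3.
Apply parts 4 times (tabular method): alternate signs, differentiate u down to 0, integrate dv up.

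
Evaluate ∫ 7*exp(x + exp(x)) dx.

7*exp(exp(x)) + C

Let u = exp(x), so du = (exp(x)) dx.
Rewriting, the integral becomes 7·∫ e^u du = 7·e^u.
Substituting back, u = exp(x).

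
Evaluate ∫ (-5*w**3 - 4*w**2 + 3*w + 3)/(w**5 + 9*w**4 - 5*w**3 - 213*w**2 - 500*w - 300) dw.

-101*log(w - 5)/660 - log(w + 1)/120 + log(w + 2)/4 - 171*log(w + 5)/40 + 921*log(w + 6)/220 + C

Factor the denominator: (w - 5)*(w + 1)*(w + 2)*(w + 5)*(w + 6).
Partial-fraction decomposition: 921/(220*(w + 6)) - 171/(40*(w + 5)) + 1/(4*(w + 2)) - 1/(120*(w + 1)) - 101/(660*(w - 5)).
Integrate each term: A/(w−a) contributes A·log|w−a|.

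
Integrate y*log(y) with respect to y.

y**2*log(y)/2 - y**2/4 + C

Use integration by parts with u = log(y), dv = y dy.
Then du = 1/y dy and v = y**2/2.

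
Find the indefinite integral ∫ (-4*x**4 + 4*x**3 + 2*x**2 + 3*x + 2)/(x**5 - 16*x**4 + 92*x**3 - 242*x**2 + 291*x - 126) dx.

Factor the denominator: (x - 7)*(x - 3)**2*(x - 2)*(x - 1).
Partial-fraction decomposition: 7/(24*(x - 1)) + 16/(5*(x - 2)) + 301/(32*(x - 3)) + 187/(8*(x - 3)**2) - 8111/(480*(x - 7)).
Integrate each term; A/(x−a) gives A·log|x−a|; A/(x−a)² gives −A/(x−a).

-8111*log(x - 7)/480 + 301*log(x - 3)/32 + 16*log(x - 2)/5 + 7*log(x - 1)/24 - 187/(8*x - 24) + C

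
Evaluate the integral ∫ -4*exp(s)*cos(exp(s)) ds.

-4*sin(exp(s)) + C

Let u = exp(s), so du = (exp(s)) ds.
Rewriting, the integral becomes -4·∫ cos(u) du = -4·sin(u).
Substituting back, u = exp(s).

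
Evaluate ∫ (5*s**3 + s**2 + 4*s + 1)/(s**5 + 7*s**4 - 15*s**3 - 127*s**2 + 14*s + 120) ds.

353*log(s - 4)/1350 - 11*log(s - 1)/252 - 7*log(s + 1)/200 + 619*log(s + 5)/216 - 1067*log(s + 6)/350 + C

Factor the denominator: (s - 4)*(s - 1)*(s + 1)*(s + 5)*(s + 6).
Partial-fraction decomposition: -1067/(350*(s + 6)) + 619/(216*(s + 5)) - 7/(200*(s + 1)) - 11/(252*(s - 1)) + 353/(1350*(s - 4)).
Integrate each term: A/(s−a) contributes A·log|s−a|.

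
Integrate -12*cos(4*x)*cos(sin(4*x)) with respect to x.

-3*sin(sin(4*x)) + C

Let u = sin(4*x), so du = (4*cos(4*x)) dx.
Rewriting, the integral becomes -3·∫ cos(u) du = -3·sin(u).
Substituting back, u = sin(4*x).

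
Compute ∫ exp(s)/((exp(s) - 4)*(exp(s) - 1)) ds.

Let u = e^s, du = e^s ds.
The integral becomes ∫ du/((u-4)(u-1)); decompose into partial fractions.

log(exp(s) - 4)/3 - log(exp(s) - 1)/3 + C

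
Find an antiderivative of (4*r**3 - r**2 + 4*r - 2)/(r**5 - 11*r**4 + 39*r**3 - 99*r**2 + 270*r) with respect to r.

Factor the denominator: r*(r - 6)*(r - 5)*(r**2 + 9).
Partial-fraction decomposition: -(13*r + 21)/(54*(r**2 + 9)) - 29/(10*(r - 5)) + 85/(27*(r - 6)) - 1/(135*r).
Integrate each term; A/(r−a) gives A·log|r−a|; the (Br+D)/(r²+p²) term gives a log and an atan.

-log(r)/135 + 85*log(r - 6)/27 - 29*log(r - 5)/10 - 13*log(r**2 + 9)/108 - 7*atan(r/3)/54 + C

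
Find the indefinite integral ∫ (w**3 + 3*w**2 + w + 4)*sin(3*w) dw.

-w**3*cos(3*w)/3 + w**2*sin(3*w)/3 - w**2*cos(3*w) + 2*w*sin(3*w)/3 - w*cos(3*w)/9 + sin(3*w)/27 - 10*cos(3*w)/9 + C

Use integration by parts with u = w**3 + 3*w**2 + w + 4, dv = sin(3*w) dw, so v = -cos(3*w)/3.
Apply parts 3 times (tabular method): alternate signs, differentiate u down to 0, integrate dv up.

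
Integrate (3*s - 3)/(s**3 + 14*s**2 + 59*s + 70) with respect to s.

-3*log(s + 2)/5 + 3*log(s + 5) - 12*log(s + 7)/5 + C

Factor the denominator: (s + 2)*(s + 5)*(s + 7).
Partial-fraction decomposition: -12/(5*(s + 7)) + 3/(s + 5) - 3/(5*(s + 2)).
Integrate each term: A/(s−a) contributes A·log|s−a|.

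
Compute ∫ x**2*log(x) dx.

x**3*log(x)/3 - x**3/9 + C

Use integration by parts with u = log(x), dv = x**2 dx.
Then du = 1/x dx and v = x**3/3.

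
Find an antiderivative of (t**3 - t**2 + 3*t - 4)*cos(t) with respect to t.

t**3*sin(t) - t**2*sin(t) + 3*t**2*cos(t) - 3*t*sin(t) - 2*t*cos(t) - 2*sin(t) - 3*cos(t) + C

Use integration by parts with u = t**3 - t**2 + 3*t - 4, dv = cos(t) dt, so v = sin(t).
Apply parts 3 times (tabular method): alternate signs, differentiate u down to 0, integrate dv up.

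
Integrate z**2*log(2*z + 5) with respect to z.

z**3*log(2*z + 5)/3 - z**3/9 + 5*z**2/12 - 25*z/12 + 125*log(2*z + 5)/24 + C

Use integration by parts with u = log(2*z + 5), dv = z**2 dz.
Then du = 2/(2*z + 5) dz and v = z**3/3.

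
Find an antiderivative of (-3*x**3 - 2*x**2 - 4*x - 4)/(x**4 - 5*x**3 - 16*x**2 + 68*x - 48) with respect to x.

-187*log(x - 6)/50 + 11*log(x - 2)/6 - 13*log(x - 1)/25 - 43*log(x + 4)/75 + C

Factor the denominator: (x - 6)*(x - 2)*(x - 1)*(x + 4).
Partial-fraction decomposition: -43/(75*(x + 4)) - 13/(25*(x - 1)) + 11/(6*(x - 2)) - 187/(50*(x - 6)).
Integrate each term: A/(x−a) contributes A·log|x−a|.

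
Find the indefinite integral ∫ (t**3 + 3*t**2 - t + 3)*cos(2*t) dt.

t**3*sin(2*t)/2 + 3*t**2*sin(2*t)/2 + 3*t**2*cos(2*t)/4 - 5*t*sin(2*t)/4 + 3*t*cos(2*t)/2 + 3*sin(2*t)/4 - 5*cos(2*t)/8 + C

Use integration by parts with u = t**3 + 3*t**2 - t + 3, dv = cos(2*t) dt, so v = sin(2*t)/2.
Apply parts 3 times (tabular method): alternate signs, differentiate u down to 0, integrate dv up.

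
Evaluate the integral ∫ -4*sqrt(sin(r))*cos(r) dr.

Let u = sin(r), so du = (cos(r)) dr.
Rewriting, the integral becomes -4·∫ √u du = -4·(2/3)u^(3/2).
Substituting back, u = sin(r).

-8*sin(r)**(3/2)/3 + C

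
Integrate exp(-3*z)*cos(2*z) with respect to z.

Let I denote the integral. Integrate by parts with u = cos(2*z), dv = exp(-3*z) dz, so v = -exp(-3*z)/3: I = -exp(-3*z)*cos(2*z)/3 − (2/3)·∫ exp(-3*z)*sin(2*z) dz.
Apply parts again with u = sin(2*z), dv = exp(-3*z) dz: ∫ exp(-3*z)*sin(2*z) dz = -exp(-3*z)*sin(2*z)/3 + (2/3)·I. Substituting back brings back I: I = 2*exp(-3*z)*sin(2*z)/9 - exp(-3*z)*cos(2*z)/3 − (4/9)·I.
Solving for I: (1 + 4/9)·I equals the remaining terms, so I = (9/13)·(2*exp(-3*z)*sin(2*z)/9 - exp(-3*z)*cos(2*z)/3).

2*exp(-3*z)*sin(2*z)/13 - 3*exp(-3*z)*cos(2*z)/13 + C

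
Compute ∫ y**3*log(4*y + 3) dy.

Use integration by parts with u = log(4*y + 3), dv = y**3 dy.
Then du = 4/(4*y + 3) dy and v = y**4/4.

y**4*log(4*y + 3)/4 - y**4/16 + y**3/16 - 9*y**2/128 + 27*y/256 - 81*log(4*y + 3)/1024 + C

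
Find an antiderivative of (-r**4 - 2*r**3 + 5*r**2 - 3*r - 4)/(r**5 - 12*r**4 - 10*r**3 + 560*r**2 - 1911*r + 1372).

Factor the denominator: (r - 7)**2*(r - 4)*(r - 1)*(r + 7).
Partial-fraction decomposition: -1453/(17248*(r + 7)) + 5/(864*(r - 1)) - 320/(297*(r - 4)) + 275/(1764*(r - 7)) - 2867/(252*(r - 7)**2).
Integrate each term; A/(r−a) gives A·log|r−a|; A/(r−a)² gives −A/(r−a).

275*log(r - 7)/1764 - 320*log(r - 4)/297 + 5*log(r - 1)/864 - 1453*log(r + 7)/17248 + 2867/(252*r - 1764) + C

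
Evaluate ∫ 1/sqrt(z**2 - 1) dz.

Substitute z = sec(θ), so dz = sec(θ)*tan(θ) dθ and the radical becomes sqrt(z**2 - 1) = tan(θ) by the Pythagorean identity.
Integrate the resulting trig expression in θ, then back-substitute sec(θ) = z, tan(θ) = sqrt(z**2 - 1) (absorbing any constant into C).

log(z + sqrt(z**2 - 1)) + C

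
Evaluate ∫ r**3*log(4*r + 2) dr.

Use integration by parts with u = log(4*r + 2), dv = r**3 dr.
Then du = 4/(4*r + 2) dr and v = r**4/4.

r**4*log(4*r + 2)/4 - r**4/16 + r**3/24 - r**2/32 + r/32 - log(2*r + 1)/64 + C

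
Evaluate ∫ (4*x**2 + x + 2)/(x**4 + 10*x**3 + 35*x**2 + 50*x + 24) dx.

Factor the denominator: (x + 1)*(x + 2)*(x + 3)*(x + 4).
Partial-fraction decomposition: -31/(3*(x + 4)) + 35/(2*(x + 3)) - 8/(x + 2) + 5/(6*(x + 1)).
Integrate each term: A/(x−a) contributes A·log|x−a|.

5*log(x + 1)/6 - 8*log(x + 2) + 35*log(x + 3)/2 - 31*log(x + 4)/3 + C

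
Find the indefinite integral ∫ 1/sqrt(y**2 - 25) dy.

log(y + sqrt(y**2 - 25)) + C

Substitute y = 5·sec(θ), so dy = 5·sec(θ)*tan(θ) dθ and the radical becomes sqrt(y**2 - 25) = 5·tan(θ) by the Pythagorean identity.
Integrate the resulting trig expression in θ, then back-substitute sec(θ) = y/5, tan(θ) = sqrt(y**2 - 25)/5 (absorbing any constant into C).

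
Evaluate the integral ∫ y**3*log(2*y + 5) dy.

y**4*log(2*y + 5)/4 - y**4/16 + 5*y**3/24 - 25*y**2/32 + 125*y/32 - 625*log(2*y + 5)/64 + C

Use integration by parts with u = log(2*y + 5), dv = y**3 dy.
Then du = 2/(2*y + 5) dy and v = y**4/4.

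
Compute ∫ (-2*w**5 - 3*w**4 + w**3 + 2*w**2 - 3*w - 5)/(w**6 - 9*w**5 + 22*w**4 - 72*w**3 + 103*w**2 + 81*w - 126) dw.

-20201*log(w - 7)/6960 + 107*log(w - 2)/195 - log(w - 1)/12 + log(w + 1)/240 + 408*log(w**2 + 9)/1885 - 3191*atan(w/3)/5655 + C

Factor the denominator: (w - 7)*(w - 2)*(w - 1)*(w + 1)*(w**2 + 9).
Partial-fraction decomposition: (816*w - 3191)/(1885*(w**2 + 9)) + 1/(240*(w + 1)) - 1/(12*(w - 1)) + 107/(195*(w - 2)) - 20201/(6960*(w - 7)).
Integrate each term; A/(w−a) gives A·log|w−a|; the (Bw+D)/(w²+p²) term gives a log and an atan.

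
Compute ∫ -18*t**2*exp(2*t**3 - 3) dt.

-3*exp(2*t**3 - 3) + C

Let u = 2*t**3 - 3, so du = (6*t**2) dt.
Rewriting, the integral becomes -3·∫ e^u du = -3·e^u.
Substituting back, u = 2*t**3 - 3.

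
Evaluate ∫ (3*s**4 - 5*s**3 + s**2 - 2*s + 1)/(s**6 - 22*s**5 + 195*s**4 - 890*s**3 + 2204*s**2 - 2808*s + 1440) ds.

Factor the denominator: (s - 6)*(s - 5)*(s - 4)*(s - 3)*(s - 2)**2.
Partial-fraction decomposition: 227/(96*(s - 2)) + 3/(8*(s - 2)**2) - 56/(3*(s - 3)) + 457/(8*(s - 4)) - 211/(3*(s - 5)) + 2833/(96*(s - 6)).
Integrate each term; A/(s−a) gives A·log|s−a|; A/(s−a)² gives −A/(s−a).

2833*log(s - 6)/96 - 211*log(s - 5)/3 + 457*log(s - 4)/8 - 56*log(s - 3)/3 + 227*log(s - 2)/96 - 3/(8*s - 16) + C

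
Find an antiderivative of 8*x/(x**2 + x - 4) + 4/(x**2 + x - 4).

4*log(x**2 + x - 4) + C

Let u = x**2 + x - 4, so du = (2*x + 1) dx.
Rewriting, the integral becomes 4·∫ 1/u du = 4·log(u).
Substituting back, u = x**2 + x - 4.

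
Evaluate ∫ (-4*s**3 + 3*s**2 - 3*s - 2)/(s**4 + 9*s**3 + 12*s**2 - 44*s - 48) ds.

Factor the denominator: (s - 2)*(s + 1)*(s + 4)*(s + 6).
Partial-fraction decomposition: -247/(20*(s + 6)) + 157/(18*(s + 4)) - 8/(45*(s + 1)) - 7/(36*(s - 2)).
Integrate each term: A/(s−a) contributes A·log|s−a|.

-7*log(s - 2)/36 - 8*log(s + 1)/45 + 157*log(s + 4)/18 - 247*log(s + 6)/20 + C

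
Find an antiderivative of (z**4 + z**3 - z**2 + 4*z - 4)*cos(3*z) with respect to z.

z**4*sin(3*z)/3 + z**3*sin(3*z)/3 + 4*z**3*cos(3*z)/9 - 7*z**2*sin(3*z)/9 + z**2*cos(3*z)/3 + 10*z*sin(3*z)/9 - 14*z*cos(3*z)/27 - 94*sin(3*z)/81 + 10*cos(3*z)/27 + C

Use integration by parts with u = z**4 + z**3 - z**2 + 4*z - 4, dv = cos(3*z) dz, so v = sin(3*z)/3.
Apply parts 4 times (tabular method): alternate signs, differentiate u down to 0, integrate dv up.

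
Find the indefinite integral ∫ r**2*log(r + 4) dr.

r**3*log(r + 4)/3 - r**3/9 + 2*r**2/3 - 16*r/3 + 64*log(r + 4)/3 + C

Use integration by parts with u = log(r + 4), dv = r**2 dr.
Then du = 1/(r + 4) dr and v = r**3/3.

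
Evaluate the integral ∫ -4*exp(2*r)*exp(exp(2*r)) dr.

-2*exp(exp(2*r)) + C

Let u = exp(2*r), so du = (2*exp(2*r)) dr.
Rewriting, the integral becomes -2·∫ e^u du = -2·e^u.
Substituting back, u = exp(2*r).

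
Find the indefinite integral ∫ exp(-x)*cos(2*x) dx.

Let I denote the integral. Integrate by parts with u = cos(2*x), dv = exp(-x) dx, so v = -exp(-x): I = -exp(-x)*cos(2*x) − 2·∫ exp(-x)*sin(2*x) dx.
Apply parts again with u = sin(2*x), dv = exp(-x) dx: ∫ exp(-x)*sin(2*x) dx = -exp(-x)*sin(2*x) + 2·I. Substituting back brings back I: I = 2*exp(-x)*sin(2*x) - exp(-x)*cos(2*x) − 4·I.
Solving for I: (1 + 4)·I equals the remaining terms, so I = (1/5)·(2*exp(-x)*sin(2*x) - exp(-x)*cos(2*x)).

2*exp(-x)*sin(2*x)/5 - exp(-x)*cos(2*x)/5 + C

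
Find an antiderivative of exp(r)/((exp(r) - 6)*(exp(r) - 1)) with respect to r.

log(exp(r) - 6)/5 - log(exp(r) - 1)/5 + C

Let u = e^r, du = e^r dr.
The integral becomes ∫ du/((u-1)(u-6)); decompose into partial fractions.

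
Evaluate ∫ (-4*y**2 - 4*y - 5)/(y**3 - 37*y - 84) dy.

-229*log(y - 7)/110 + 29*log(y + 3)/10 - 53*log(y + 4)/11 + C

Factor the denominator: (y - 7)*(y + 3)*(y + 4).
Partial-fraction decomposition: -53/(11*(y + 4)) + 29/(10*(y + 3)) - 229/(110*(y - 7)).
Integrate each term: A/(y−a) contributes A·log|y−a|.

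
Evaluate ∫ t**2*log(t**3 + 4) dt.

Let u = t**3 + 4, so du = (3*t**2) dt.
The integral becomes (1/3)·∫ log(u) du; integrate by parts with u′=log(u), dv′=du.

t**3*log(t**3 + 4)/3 - t**3/3 + 4*log(t**3 + 4)/3 + C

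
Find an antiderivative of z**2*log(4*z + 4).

z**3*log(4*z + 4)/3 - z**3/9 + z**2/6 - z/3 + log(z + 1)/3 + C

Use integration by parts with u = log(4*z + 4), dv = z**2 dz.
Then du = 4/(4*z + 4) dz and v = z**3/3.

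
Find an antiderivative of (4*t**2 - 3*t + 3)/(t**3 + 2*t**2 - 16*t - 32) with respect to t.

Factor the denominator: (t - 4)*(t + 2)*(t + 4).
Partial-fraction decomposition: 79/(16*(t + 4)) - 25/(12*(t + 2)) + 55/(48*(t - 4)).
Integrate each term: A/(t−a) contributes A·log|t−a|.

55*log(t - 4)/48 - 25*log(t + 2)/12 + 79*log(t + 4)/16 + C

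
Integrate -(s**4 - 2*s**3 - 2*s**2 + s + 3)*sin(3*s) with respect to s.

Use integration by parts with u = s**4 - 2*s**3 - 2*s**2 + s + 3, dv = -sin(3*s) ds, so v = cos(3*s)/3.
Apply parts 4 times (tabular method): alternate signs, differentiate u down to 0, integrate dv up.

s**4*cos(3*s)/3 - 4*s**3*sin(3*s)/9 - 2*s**3*cos(3*s)/3 + 2*s**2*sin(3*s)/3 - 10*s**2*cos(3*s)/9 + 20*s*sin(3*s)/27 + 7*s*cos(3*s)/9 - 7*sin(3*s)/27 + 101*cos(3*s)/81 + C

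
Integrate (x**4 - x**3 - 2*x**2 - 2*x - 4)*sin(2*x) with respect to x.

-x**4*cos(2*x)/2 + x**3*sin(2*x) + x**3*cos(2*x)/2 - 3*x**2*sin(2*x)/4 + 5*x**2*cos(2*x)/2 - 5*x*sin(2*x)/2 + x*cos(2*x)/4 - sin(2*x)/8 + 3*cos(2*x)/4 + C

Use integration by parts with u = x**4 - x**3 - 2*x**2 - 2*x - 4, dv = sin(2*x) dx, so v = -cos(2*x)/2.
Apply parts 4 times (tabular method): alternate signs, differentiate u down to 0, integrate dv up.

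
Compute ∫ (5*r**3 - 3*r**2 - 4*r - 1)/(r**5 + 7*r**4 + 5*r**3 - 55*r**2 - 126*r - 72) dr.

Factor the denominator: (r - 3)*(r + 1)*(r + 2)*(r + 3)*(r + 4).
Partial-fraction decomposition: -353/(42*(r + 4)) + 151/(12*(r + 3)) - 9/(2*(r + 2)) + 5/(24*(r + 1)) + 19/(168*(r - 3)).
Integrate each term: A/(r−a) contributes A·log|r−a|.

19*log(r - 3)/168 + 5*log(r + 1)/24 - 9*log(r + 2)/2 + 151*log(r + 3)/12 - 353*log(r + 4)/42 + C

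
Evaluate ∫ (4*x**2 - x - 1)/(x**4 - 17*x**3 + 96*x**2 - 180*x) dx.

log(x)/180 - 677*log(x - 6)/36 + 94*log(x - 5)/5 - 137/(6*x - 36) + C

Factor the denominator: x*(x - 6)**2*(x - 5).
Partial-fraction decomposition: 94/(5*(x - 5)) - 677/(36*(x - 6)) + 137/(6*(x - 6)**2) + 1/(180*x).
Integrate each term; A/(x−a) gives A·log|x−a|; A/(x−a)² gives −A/(x−a).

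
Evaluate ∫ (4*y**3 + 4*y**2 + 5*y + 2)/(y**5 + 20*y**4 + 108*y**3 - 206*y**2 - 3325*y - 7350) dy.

Factor the denominator: (y - 5)*(y + 5)*(y + 6)*(y + 7)**2.
Partial-fraction decomposition: 5509/(96*(y + 7)) + 403/(8*(y + 7)**2) - 68/(y + 6) + 423/(40*(y + 5)) + 19/(480*(y - 5)).
Integrate each term; A/(y−a) gives A·log|y−a|; A/(y−a)² gives −A/(y−a).

19*log(y - 5)/480 + 423*log(y + 5)/40 - 68*log(y + 6) + 5509*log(y + 7)/96 - 403/(8*y + 56) + C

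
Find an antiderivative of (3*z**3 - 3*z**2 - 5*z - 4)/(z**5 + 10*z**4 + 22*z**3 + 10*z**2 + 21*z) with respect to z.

-4*log(z)/21 + 97*log(z + 3)/120 - 229*log(z + 7)/280 + log(z**2 + 1)/10 - 3*atan(z)/10 + C

Factor the denominator: z*(z + 3)*(z + 7)*(z**2 + 1).
Partial-fraction decomposition: (2*z - 3)/(10*(z**2 + 1)) - 229/(280*(z + 7)) + 97/(120*(z + 3)) - 4/(21*z).
Integrate each term; A/(z−a) gives A·log|z−a|; the (Bz+D)/(z²+p²) term gives a log and an atan.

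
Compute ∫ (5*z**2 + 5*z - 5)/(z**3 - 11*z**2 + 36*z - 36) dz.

Factor the denominator: (z - 6)*(z - 3)*(z - 2).
Partial-fraction decomposition: 25/(4*(z - 2)) - 55/(3*(z - 3)) + 205/(12*(z - 6)).
Integrate each term: A/(z−a) contributes A·log|z−a|.

205*log(z - 6)/12 - 55*log(z - 3)/3 + 25*log(z - 2)/4 + C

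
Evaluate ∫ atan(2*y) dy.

Use integration by parts with u = arctan(2*y), dv = dy.
Then du = 2/(4*y**2 + 1) dy.

y*atan(2*y) - log(4*y**2 + 1)/4 + C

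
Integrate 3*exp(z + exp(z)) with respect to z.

3*exp(exp(z)) + C

Let u = exp(z), so du = (exp(z)) dz.
Rewriting, the integral becomes 3·∫ e^u du = 3·e^u.
Substituting back, u = exp(z).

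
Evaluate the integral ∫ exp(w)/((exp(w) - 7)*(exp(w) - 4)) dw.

Let u = e^w, du = e^w dw.
The integral becomes ∫ du/((u-7)(u-4)); decompose into partial fractions.

log(exp(w) - 7)/3 - log(exp(w) - 4)/3 + C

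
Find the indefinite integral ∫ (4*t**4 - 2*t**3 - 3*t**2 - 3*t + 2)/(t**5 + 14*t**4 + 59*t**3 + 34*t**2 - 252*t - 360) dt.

log(t - 2)/35 - 19*log(t + 2)/12 + 181*log(t + 3)/15 - 1346*log(t + 5)/21 + 691*log(t + 6)/12 + C

Factor the denominator: (t - 2)*(t + 2)*(t + 3)*(t + 5)*(t + 6).
Partial-fraction decomposition: 691/(12*(t + 6)) - 1346/(21*(t + 5)) + 181/(15*(t + 3)) - 19/(12*(t + 2)) + 1/(35*(t - 2)).
Integrate each term: A/(t−a) contributes A·log|t−a|.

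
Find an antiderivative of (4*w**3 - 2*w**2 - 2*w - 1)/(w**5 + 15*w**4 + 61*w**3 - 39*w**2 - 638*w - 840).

Factor the denominator: (w - 3)*(w + 2)*(w + 4)*(w + 5)*(w + 7).
Partial-fraction decomposition: -1457/(300*(w + 7)) + 541/(48*(w + 5)) - 281/(42*(w + 4)) + 37/(150*(w + 2)) + 83/(2800*(w - 3)).
Integrate each term: A/(w−a) contributes A·log|w−a|.

83*log(w - 3)/2800 + 37*log(w + 2)/150 - 281*log(w + 4)/42 + 541*log(w + 5)/48 - 1457*log(w + 7)/300 + C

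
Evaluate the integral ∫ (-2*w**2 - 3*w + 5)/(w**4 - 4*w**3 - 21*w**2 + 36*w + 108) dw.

Factor the denominator: (w - 6)*(w - 3)*(w + 2)*(w + 3).
Partial-fraction decomposition: 2/(27*(w + 3)) + 3/(40*(w + 2)) + 11/(45*(w - 3)) - 85/(216*(w - 6)).
Integrate each term: A/(w−a) contributes A·log|w−a|.

-85*log(w - 6)/216 + 11*log(w - 3)/45 + 3*log(w + 2)/40 + 2*log(w + 3)/27 + C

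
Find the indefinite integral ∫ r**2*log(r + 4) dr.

Use integration by parts with u = log(r + 4), dv = r**2 dr.
Then du = 1/(r + 4) dr and v = r**3/3.

r**3*log(r + 4)/3 - r**3/9 + 2*r**2/3 - 16*r/3 + 64*log(r + 4)/3 + C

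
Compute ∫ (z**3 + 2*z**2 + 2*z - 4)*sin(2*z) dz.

-z**3*cos(2*z)/2 + 3*z**2*sin(2*z)/4 - z**2*cos(2*z) + z*sin(2*z) - z*cos(2*z)/4 + sin(2*z)/8 + 5*cos(2*z)/2 + C

Use integration by parts with u = z**3 + 2*z**2 + 2*z - 4, dv = sin(2*z) dz, so v = -cos(2*z)/2.
Apply parts 3 times (tabular method): alternate signs, differentiate u down to 0, integrate dv up.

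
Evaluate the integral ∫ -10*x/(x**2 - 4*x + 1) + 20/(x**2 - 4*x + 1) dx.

Let u = x**2 - 4*x + 1, so du = (2*x - 4) dx.
Rewriting, the integral becomes -5·∫ 1/u du = -5·log(u).
Substituting back, u = x**2 - 4*x + 1.

-5*log(x**2 - 4*x + 1) + C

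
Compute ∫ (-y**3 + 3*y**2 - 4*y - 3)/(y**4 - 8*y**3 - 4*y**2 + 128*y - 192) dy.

-27*log(y - 6)/16 + 35*log(y - 4)/32 - 7*log(y - 2)/48 - 25*log(y + 4)/96 + C

Factor the denominator: (y - 6)*(y - 4)*(y - 2)*(y + 4).
Partial-fraction decomposition: -25/(96*(y + 4)) - 7/(48*(y - 2)) + 35/(32*(y - 4)) - 27/(16*(y - 6)).
Integrate each term: A/(y−a) contributes A·log|y−a|.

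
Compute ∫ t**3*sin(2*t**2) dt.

Let u = t², du = 2t dt; rewrite as (1/2)∫ u^1·sin(2u) du.
Now integrate by parts 1 time.

-t**2*cos(2*t**2)/4 + sin(2*t**2)/8 + C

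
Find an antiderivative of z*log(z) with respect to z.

z**2*log(z)/2 - z**2/4 + C

Use integration by parts with u = log(z), dv = z dz.
Then du = 1/z dz and v = z**2/2.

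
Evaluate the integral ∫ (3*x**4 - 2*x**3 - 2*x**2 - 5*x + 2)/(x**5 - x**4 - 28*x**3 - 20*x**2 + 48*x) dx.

log(x)/24 + 839*log(x - 6)/600 + 4*log(x - 1)/75 - 17*log(x + 2)/24 + 443*log(x + 4)/200 + C

Factor the denominator: x*(x - 6)*(x - 1)*(x + 2)*(x + 4).
Partial-fraction decomposition: 443/(200*(x + 4)) - 17/(24*(x + 2)) + 4/(75*(x - 1)) + 839/(600*(x - 6)) + 1/(24*x).
Integrate each term: A/(x−a) contributes A·log|x−a|.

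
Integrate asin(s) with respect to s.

Use integration by parts with u = arcsin(s), dv = ds.
Then du = 1/sqrt(-s**2 + 1) ds.

s*asin(s) + sqrt(-s**2 + 1) + C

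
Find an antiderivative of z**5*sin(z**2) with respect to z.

Let u = z², du = 2z dz; rewrite as (1/2)∫ u^2·sin(1u) du.
Now integrate by parts 2 times.

-z**4*cos(z**2)/2 + z**2*sin(z**2) + cos(z**2) + C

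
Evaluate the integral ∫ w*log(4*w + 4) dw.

Use integration by parts with u = log(4*w + 4), dv = w dw.
Then du = 4/(4*w + 4) dw and v = w**2/2.

w**2*log(4*w + 4)/2 - w**2/4 + w/2 - log(w + 1)/2 + C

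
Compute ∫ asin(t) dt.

Use integration by parts with u = arcsin(t), dv = dt.
Then du = 1/sqrt(-t**2 + 1) dt.

t*asin(t) + sqrt(-t**2 + 1) + C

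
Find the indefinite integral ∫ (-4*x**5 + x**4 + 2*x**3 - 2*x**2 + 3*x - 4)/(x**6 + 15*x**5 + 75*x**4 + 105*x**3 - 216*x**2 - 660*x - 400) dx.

-17*log(x - 2)/588 + log(x + 1)/24 + 55*log(x + 2)/36 - 116*log(x + 4) + 389701*log(x + 5)/3528 - 6403/(42*x + 210) + C

Factor the denominator: (x - 2)*(x + 1)*(x + 2)*(x + 4)*(x + 5)**2.
Partial-fraction decomposition: 389701/(3528*(x + 5)) + 6403/(42*(x + 5)**2) - 116/(x + 4) + 55/(36*(x + 2)) + 1/(24*(x + 1)) - 17/(588*(x - 2)).
Integrate each term; A/(x−a) gives A·log|x−a|; A/(x−a)² gives −A/(x−a).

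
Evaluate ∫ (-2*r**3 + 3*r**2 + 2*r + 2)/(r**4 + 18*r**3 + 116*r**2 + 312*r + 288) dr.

13*log(r + 2)/16 - 85*log(r + 4)/4 + 295*log(r + 6)/16 - 265/(4*r + 24) + C

Factor the denominator: (r + 2)*(r + 4)*(r + 6)**2.
Partial-fraction decomposition: 295/(16*(r + 6)) + 265/(4*(r + 6)**2) - 85/(4*(r + 4)) + 13/(16*(r + 2)).
Integrate each term; A/(r−a) gives A·log|r−a|; A/(r−a)² gives −A/(r−a).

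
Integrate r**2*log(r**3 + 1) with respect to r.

r**3*log(r**3 + 1)/3 - r**3/3 + log(r**3 + 1)/3 + C

Let u = r**3 + 1, so du = (3*r**2) dr.
The integral becomes (1/3)·∫ log(u) du; integrate by parts with u′=log(u), dv′=du.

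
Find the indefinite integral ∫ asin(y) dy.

y*asin(y) + sqrt(-y**2 + 1) + C

Use integration by parts with u = arcsin(y), dv = dy.
Then du = 1/sqrt(-y**2 + 1) dy.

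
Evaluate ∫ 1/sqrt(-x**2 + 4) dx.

Substitute x = 2·sin(θ), so dx = 2·cos(θ) dθ and the radical becomes sqrt(-x**2 + 4) = 2·cos(θ) by the Pythagorean identity.
Integrate the resulting trig expression in θ, then back-substitute θ = asin(x/2), sin(θ) = x/2, cos(θ) = sqrt(-x**2 + 4)/2 (absorbing any constant into C).

asin(x/2) + C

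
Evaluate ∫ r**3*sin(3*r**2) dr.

Let u = r², du = 2r dr; rewrite as (1/2)∫ u^1·sin(3u) du.
Now integrate by parts 1 time.

-r**2*cos(3*r**2)/6 + sin(3*r**2)/18 + C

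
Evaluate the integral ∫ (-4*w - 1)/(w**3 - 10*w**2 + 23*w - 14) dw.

-29*log(w - 7)/30 + 9*log(w - 2)/5 - 5*log(w - 1)/6 + C

Factor the denominator: (w - 7)*(w - 2)*(w - 1).
Partial-fraction decomposition: -5/(6*(w - 1)) + 9/(5*(w - 2)) - 29/(30*(w - 7)).
Integrate each term: A/(w−a) contributes A·log|w−a|.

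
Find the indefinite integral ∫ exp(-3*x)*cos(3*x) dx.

exp(-3*x)*sin(3*x)/6 - exp(-3*x)*cos(3*x)/6 + C

Let I denote the integral. Integrate by parts with u = cos(3*x), dv = exp(-3*x) dx, so v = -exp(-3*x)/3: I = -exp(-3*x)*cos(3*x)/3 − ∫ exp(-3*x)*sin(3*x) dx.
Apply parts again with u = sin(3*x), dv = exp(-3*x) dx: ∫ exp(-3*x)*sin(3*x) dx = -exp(-3*x)*sin(3*x)/3 + I. Substituting back brings back I: I = exp(-3*x)*sin(3*x)/3 - exp(-3*x)*cos(3*x)/3 − I.
Solving for I: (1 + 1)·I equals the remaining terms, so I = (1/2)·(exp(-3*x)*sin(3*x)/3 - exp(-3*x)*cos(3*x)/3).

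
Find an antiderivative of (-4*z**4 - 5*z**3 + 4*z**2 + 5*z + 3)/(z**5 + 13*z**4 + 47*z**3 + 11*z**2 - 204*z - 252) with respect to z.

Factor the denominator: (z - 2)*(z + 2)*(z + 3)**2*(z + 7).
Partial-fraction decomposition: -515/(48*(z + 7)) + 97/(16*(z + 3)) - 33/(4*(z + 3)**2) + 3/(4*(z + 2)) - 1/(12*(z - 2)).
Integrate each term; A/(z−a) gives A·log|z−a|; A/(z−a)² gives −A/(z−a).

-log(z - 2)/12 + 3*log(z + 2)/4 + 97*log(z + 3)/16 - 515*log(z + 7)/48 + 33/(4*z + 12) + C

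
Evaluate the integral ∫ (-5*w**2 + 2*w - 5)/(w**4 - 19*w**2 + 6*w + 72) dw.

Factor the denominator: (w - 3)**2*(w + 2)*(w + 4).
Partial-fraction decomposition: 93/(98*(w + 4)) - 29/(50*(w + 2)) - 452/(1225*(w - 3)) - 44/(35*(w - 3)**2).
Integrate each term; A/(w−a) gives A·log|w−a|; A/(w−a)² gives −A/(w−a).

-452*log(w - 3)/1225 - 29*log(w + 2)/50 + 93*log(w + 4)/98 + 44/(35*w - 105) + C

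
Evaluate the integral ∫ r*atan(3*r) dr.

Use integration by parts with u = arctan(3*r), dv = r dr.
Then du = 3/(9*r**2 + 1) dr.

r**2*atan(3*r)/2 - r/6 + atan(3*r)/18 + C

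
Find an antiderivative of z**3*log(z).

z**4*log(z)/4 - z**4/16 + C

Use integration by parts with u = log(z), dv = z**3 dz.
Then du = 1/z dz and v = z**4/4.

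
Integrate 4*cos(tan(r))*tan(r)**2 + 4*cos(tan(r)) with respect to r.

4*sin(tan(r)) + C

Let u = tan(r), so du = (tan(r)**2 + 1) dr.
Rewriting, the integral becomes 4·∫ cos(u) du = 4·sin(u).
Substituting back, u = tan(r).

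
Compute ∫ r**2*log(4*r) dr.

r**3*(log(r) + 2*log(2))/3 - r**3/9 + C

Use integration by parts with u = log(4*r), dv = r**2 dr.
Then du = 1/r dr and v = r**3/3.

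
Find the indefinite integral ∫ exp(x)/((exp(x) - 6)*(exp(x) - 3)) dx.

log(exp(x) - 6)/3 - log(exp(x) - 3)/3 + C

Let u = e^x, du = e^x dx.
The integral becomes ∫ du/((u-6)(u-3)); decompose into partial fractions.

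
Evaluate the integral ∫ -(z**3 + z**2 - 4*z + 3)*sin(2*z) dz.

z**3*cos(2*z)/2 - 3*z**2*sin(2*z)/4 + z**2*cos(2*z)/2 - z*sin(2*z)/2 - 11*z*cos(2*z)/4 + 11*sin(2*z)/8 + 5*cos(2*z)/4 + C

Use integration by parts with u = z**3 + z**2 - 4*z + 3, dv = -sin(2*z) dz, so v = cos(2*z)/2.
Apply parts 3 times (tabular method): alternate signs, differentiate u down to 0, integrate dv up.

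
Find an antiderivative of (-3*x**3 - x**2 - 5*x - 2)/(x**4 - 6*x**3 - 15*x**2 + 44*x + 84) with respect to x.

Factor the denominator: (x - 7)*(x - 3)*(x + 2)**2.
Partial-fraction decomposition: -1273/(2025*(x + 2)) + 28/(45*(x + 2)**2) + 107/(100*(x - 3)) - 1115/(324*(x - 7)).
Integrate each term; A/(x−a) gives A·log|x−a|; A/(x−a)² gives −A/(x−a).

-1115*log(x - 7)/324 + 107*log(x - 3)/100 - 1273*log(x + 2)/2025 - 28/(45*x + 90) + C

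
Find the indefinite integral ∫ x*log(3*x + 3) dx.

Use integration by parts with u = log(3*x + 3), dv = x dx.
Then du = 3/(3*x + 3) dx and v = x**2/2.

x**2*log(3*x + 3)/2 - x**2/4 + x/2 - log(x + 1)/2 + C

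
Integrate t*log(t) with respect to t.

t**2*log(t)/2 - t**2/4 + C

Use integration by parts with u = log(t), dv = t dt.
Then du = 1/t dt and v = t**2/2.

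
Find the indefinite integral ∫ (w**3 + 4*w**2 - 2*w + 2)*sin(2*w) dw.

Use integration by parts with u = w**3 + 4*w**2 - 2*w + 2, dv = sin(2*w) dw, so v = -cos(2*w)/2.
Apply parts 3 times (tabular method): alternate signs, differentiate u down to 0, integrate dv up.

-w**3*cos(2*w)/2 + 3*w**2*sin(2*w)/4 - 2*w**2*cos(2*w) + 2*w*sin(2*w) + 7*w*cos(2*w)/4 - 7*sin(2*w)/8 + C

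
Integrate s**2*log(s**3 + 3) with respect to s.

s**3*log(s**3 + 3)/3 - s**3/3 + log(s**3 + 3) + C

Let u = s**3 + 3, so du = (3*s**2) ds.
The integral becomes (1/3)·∫ log(u) du; integrate by parts with u′=log(u), dv′=du.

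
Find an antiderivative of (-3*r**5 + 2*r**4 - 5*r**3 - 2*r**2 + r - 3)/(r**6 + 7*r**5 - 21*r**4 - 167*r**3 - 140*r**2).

-641*log(r)/19600 - 4399*log(r - 5)/8100 - log(r + 1)/27 + 3865*log(r + 4)/1296 - 28415*log(r + 7)/5292 - 3/(140*r) + C

Factor the denominator: r**2*(r - 5)*(r + 1)*(r + 4)*(r + 7).
Partial-fraction decomposition: -28415/(5292*(r + 7)) + 3865/(1296*(r + 4)) - 1/(27*(r + 1)) - 4399/(8100*(r - 5)) - 641/(19600*r) + 3/(140*r**2).
Integrate each term; A/(r−a) gives A·log|r−a|; A/(r−a)² gives −A/(r−a).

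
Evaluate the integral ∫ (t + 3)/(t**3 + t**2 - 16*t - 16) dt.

7*log(t - 4)/40 - 2*log(t + 1)/15 - log(t + 4)/24 + C

Factor the denominator: (t - 4)*(t + 1)*(t + 4).
Partial-fraction decomposition: -1/(24*(t + 4)) - 2/(15*(t + 1)) + 7/(40*(t - 4)).
Integrate each term: A/(t−a) contributes A·log|t−a|.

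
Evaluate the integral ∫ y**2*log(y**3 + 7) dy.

y**3*log(y**3 + 7)/3 - y**3/3 + 7*log(y**3 + 7)/3 + C

Let u = y**3 + 7, so du = (3*y**2) dy.
The integral becomes (1/3)·∫ log(u) du; integrate by parts with u′=log(u), dv′=du.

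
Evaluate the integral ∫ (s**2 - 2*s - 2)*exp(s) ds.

(s**2 - 4*s + 2)*exp(s) + C

Use integration by parts with u = s**2 - 2*s - 2, dv = exp(s) ds, so v = exp(s).
Apply parts 2 times (tabular method): alternate signs, differentiate u down to 0, integrate dv up.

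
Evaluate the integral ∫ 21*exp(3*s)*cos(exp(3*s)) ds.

Let u = exp(3*s), so du = (3*exp(3*s)) ds.
Rewriting, the integral becomes 7·∫ cos(u) du = 7·sin(u).
Substituting back, u = exp(3*s).

7*sin(exp(3*s)) + C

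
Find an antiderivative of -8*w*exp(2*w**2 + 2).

-2*exp(2*w**2 + 2) + C

Let u = 2*w**2 + 2, so du = (4*w) dw.
Rewriting, the integral becomes -2·∫ e^u du = -2·e^u.
Substituting back, u = 2*w**2 + 2.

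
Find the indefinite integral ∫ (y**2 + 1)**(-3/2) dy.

Substitute y = tan(θ), so dy = sec(θ)^2 dθ and the radical becomes sqrt(y**2 + 1) = sec(θ) by the Pythagorean identity.
Integrate the resulting trig expression in θ, then back-substitute tan(θ) = y, sec(θ) = sqrt(y**2 + 1) (absorbing any constant into C).

y/sqrt(y**2 + 1) + C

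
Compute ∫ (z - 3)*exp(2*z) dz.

(2*z - 7)*exp(2*z)/4 + C

Use integration by parts with u = z - 3, dv = exp(2*z) dz, so v = exp(2*z)/2.
Apply parts 1 times (tabular method): alternate signs, differentiate u down to 0, integrate dv up.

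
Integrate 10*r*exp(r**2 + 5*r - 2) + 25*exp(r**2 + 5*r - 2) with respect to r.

Let u = r**2 + 5*r - 2, so du = (2*r + 5) dr.
Rewriting, the integral becomes 5·∫ e^u du = 5·e^u.
Substituting back, u = r**2 + 5*r - 2.

5*exp(r**2 + 5*r - 2) + C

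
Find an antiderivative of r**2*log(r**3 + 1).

r**3*log(r**3 + 1)/3 - r**3/3 + log(r**3 + 1)/3 + C

Let u = r**3 + 1, so du = (3*r**2) dr.
The integral becomes (1/3)·∫ log(u) du; integrate by parts with u′=log(u), dv′=du.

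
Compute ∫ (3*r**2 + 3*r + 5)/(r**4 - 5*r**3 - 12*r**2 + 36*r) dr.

Factor the denominator: r*(r - 6)*(r - 2)*(r + 3).
Partial-fraction decomposition: -23/(135*(r + 3)) - 23/(40*(r - 2)) + 131/(216*(r - 6)) + 5/(36*r).
Integrate each term: A/(r−a) contributes A·log|r−a|.

5*log(r)/36 + 131*log(r - 6)/216 - 23*log(r - 2)/40 - 23*log(r + 3)/135 + C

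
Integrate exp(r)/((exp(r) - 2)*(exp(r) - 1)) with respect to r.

log(exp(r) - 2) - log(exp(r) - 1) + C

Let u = e^r, du = e^r dr.
The integral becomes ∫ du/((u-1)(u-2)); decompose into partial fractions.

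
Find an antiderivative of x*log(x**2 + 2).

Let u = x**2 + 2, so du = (2*x) dx.
The integral becomes (1/2)·∫ log(u) du; integrate by parts with u′=log(u), dv′=du.

x**2*log(x**2 + 2)/2 - x**2/2 + log(x**2 + 2) + C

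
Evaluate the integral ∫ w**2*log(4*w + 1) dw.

w**3*log(4*w + 1)/3 - w**3/9 + w**2/24 - w/48 + log(4*w + 1)/192 + C

Use integration by parts with u = log(4*w + 1), dv = w**2 dw.
Then du = 4/(4*w + 1) dw and v = w**3/3.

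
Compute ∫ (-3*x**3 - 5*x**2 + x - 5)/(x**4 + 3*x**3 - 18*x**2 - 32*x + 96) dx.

-128*log(x - 3)/49 + 47*log(x - 2)/36 - 2987*log(x + 4)/1764 - 103/(42*x + 168) + C

Factor the denominator: (x - 3)*(x - 2)*(x + 4)**2.
Partial-fraction decomposition: -2987/(1764*(x + 4)) + 103/(42*(x + 4)**2) + 47/(36*(x - 2)) - 128/(49*(x - 3)).
Integrate each term; A/(x−a) gives A·log|x−a|; A/(x−a)² gives −A/(x−a).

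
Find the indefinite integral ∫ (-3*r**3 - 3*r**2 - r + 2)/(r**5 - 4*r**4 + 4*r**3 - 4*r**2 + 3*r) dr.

2*log(r)/3 - 109*log(r - 3)/60 + 5*log(r - 1)/4 - log(r**2 + 1)/20 + 6*atan(r)/5 + C

Factor the denominator: r*(r - 3)*(r - 1)*(r**2 + 1).
Partial-fraction decomposition: -(r - 12)/(10*(r**2 + 1)) + 5/(4*(r - 1)) - 109/(60*(r - 3)) + 2/(3*r).
Integrate each term; A/(r−a) gives A·log|r−a|; the (Br+D)/(r²+p²) term gives a log and an atan.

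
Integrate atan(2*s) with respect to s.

Use integration by parts with u = arctan(2*s), dv = ds.
Then du = 2/(4*s**2 + 1) ds.

s*atan(2*s) - log(4*s**2 + 1)/4 + C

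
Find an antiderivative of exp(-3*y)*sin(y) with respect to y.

-3*exp(-3*y)*sin(y)/10 - exp(-3*y)*cos(y)/10 + C

Let I denote the integral. Integrate by parts with u = sin(y), dv = exp(-3*y) dy, so v = -exp(-3*y)/3: I = -exp(-3*y)*sin(y)/3 + (1/3)·∫ exp(-3*y)*cos(y) dy.
Apply parts again with u = cos(y), dv = exp(-3*y) dy: ∫ exp(-3*y)*cos(y) dy = -exp(-3*y)*cos(y)/3 − (1/3)·I. Substituting back brings back I: I = -exp(-3*y)*sin(y)/3 - exp(-3*y)*cos(y)/9 − (1/9)·I.
Solving for I: (1 + 1/9)·I equals the remaining terms, so I = (9/10)·(-exp(-3*y)*sin(y)/3 - exp(-3*y)*cos(y)/9).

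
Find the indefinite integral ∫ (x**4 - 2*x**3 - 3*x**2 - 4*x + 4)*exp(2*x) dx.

Use integration by parts with u = x**4 - 2*x**3 - 3*x**2 - 4*x + 4, dv = exp(2*x) dx, so v = exp(2*x)/2.
Apply parts 4 times (tabular method): alternate signs, differentiate u down to 0, integrate dv up.

(2*x**4 - 8*x**3 + 6*x**2 - 14*x + 15)*exp(2*x)/4 + C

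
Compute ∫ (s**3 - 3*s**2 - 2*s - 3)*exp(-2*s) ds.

(-4*s**3 + 6*s**2 + 14*s + 19)*exp(-2*s)/8 + C

Use integration by parts with u = s**3 - 3*s**2 - 2*s - 3, dv = exp(-2*s) ds, so v = -exp(-2*s)/2.
Apply parts 3 times (tabular method): alternate signs, differentiate u down to 0, integrate dv up.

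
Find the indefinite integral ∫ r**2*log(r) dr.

Use integration by parts with u = log(r), dv = r**2 dr.
Then du = 1/r dr and v = r**3/3.

r**3*log(r)/3 - r**3/9 + C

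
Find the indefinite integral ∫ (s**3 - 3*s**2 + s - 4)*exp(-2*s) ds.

(-4*s**3 + 6*s**2 + 2*s + 17)*exp(-2*s)/8 + C

Use integration by parts with u = s**3 - 3*s**2 + s - 4, dv = exp(-2*s) ds, so v = -exp(-2*s)/2.
Apply parts 3 times (tabular method): alternate signs, differentiate u down to 0, integrate dv up.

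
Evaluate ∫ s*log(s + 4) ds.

s**2*log(s + 4)/2 - s**2/4 + 2*s - 8*log(s + 4) + C

Use integration by parts with u = log(s + 4), dv = s ds.
Then du = 1/(s + 4) ds and v = s**2/2.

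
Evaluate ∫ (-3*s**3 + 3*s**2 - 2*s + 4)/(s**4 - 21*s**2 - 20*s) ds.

Factor the denominator: s*(s - 5)*(s + 1)*(s + 4).
Partial-fraction decomposition: -7/(3*(s + 4)) + 2/(3*(s + 1)) - 17/(15*(s - 5)) - 1/(5*s).
Integrate each term: A/(s−a) contributes A·log|s−a|.

-log(s)/5 - 17*log(s - 5)/15 + 2*log(s + 1)/3 - 7*log(s + 4)/3 + C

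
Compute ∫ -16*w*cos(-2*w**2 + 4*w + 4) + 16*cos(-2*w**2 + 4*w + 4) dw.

4*sin(-2*w**2 + 4*w + 4) + C

Let u = 2*w**2 - 4*w - 4, so du = (4*w - 4) dw.
Rewriting, the integral becomes -4·∫ cos(u) du = -4·sin(u).
Substituting back, u = 2*w**2 - 4*w - 4.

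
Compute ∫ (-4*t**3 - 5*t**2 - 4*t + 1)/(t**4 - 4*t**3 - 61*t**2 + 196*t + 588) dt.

Factor the denominator: (t - 7)*(t - 6)*(t + 2)*(t + 7).
Partial-fraction decomposition: -578/(455*(t + 7)) + 7/(120*(t + 2)) + 1067/(104*(t - 6)) - 274/(21*(t - 7)).
Integrate each term: A/(t−a) contributes A·log|t−a|.

-274*log(t - 7)/21 + 1067*log(t - 6)/104 + 7*log(t + 2)/120 - 578*log(t + 7)/455 + C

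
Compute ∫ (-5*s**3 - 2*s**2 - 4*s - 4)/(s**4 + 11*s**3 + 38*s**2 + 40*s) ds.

-log(s)/10 - 3*log(s + 2) + 75*log(s + 4)/2 - 197*log(s + 5)/5 + C

Factor the denominator: s*(s + 2)*(s + 4)*(s + 5).
Partial-fraction decomposition: -197/(5*(s + 5)) + 75/(2*(s + 4)) - 3/(s + 2) - 1/(10*s).
Integrate each term: A/(s−a) contributes A·log|s−a|.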